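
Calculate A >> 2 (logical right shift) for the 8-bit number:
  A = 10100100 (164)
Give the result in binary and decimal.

Logical shift right by 2: drop the bottom 2 bit(s), prepend 2 zero(s) on the left.
  10100100  ->  keep [101001], discard [00], prepend 00
= 00101001

Answer: 00101001 (41)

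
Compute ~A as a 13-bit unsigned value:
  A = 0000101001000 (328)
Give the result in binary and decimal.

Flip each bit (0->1, 1->0):
  0000101001000
  1111010110111

Answer: 1111010110111 (7863)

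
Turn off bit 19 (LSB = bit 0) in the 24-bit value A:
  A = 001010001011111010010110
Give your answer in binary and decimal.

Mask = ~(1 << 19) = 111101111111111111111111
Bit 19 of A is 1, so AND-ing with the mask clears it to 0.
  001010001011111010010110
& 111101111111111111111111
--------------------------
  001000001011111010010110

Answer: 001000001011111010010110 (2145942)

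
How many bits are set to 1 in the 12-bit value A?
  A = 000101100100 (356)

000101100100
1-bits at positions (from bit 0 = LSB): 2, 5, 6, 8
Count = 4

Answer: 4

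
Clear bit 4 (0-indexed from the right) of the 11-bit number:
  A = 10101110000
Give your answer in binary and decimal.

Mask = ~(1 << 4) = 11111101111
Bit 4 of A is 1, so AND-ing with the mask clears it to 0.
  10101110000
& 11111101111
-------------
  10101100000

Answer: 10101100000 (1376)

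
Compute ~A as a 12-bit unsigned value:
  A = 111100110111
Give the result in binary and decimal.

Flip each bit (0->1, 1->0):
  111100110111
  000011001000

Answer: 000011001000 (200)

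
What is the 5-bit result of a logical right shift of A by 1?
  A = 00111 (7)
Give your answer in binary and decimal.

Logical shift right by 1: drop the bottom 1 bit(s), prepend 1 zero(s) on the left.
  00111  ->  keep [0011], discard [1], prepend 0
= 00011

Answer: 00011 (3)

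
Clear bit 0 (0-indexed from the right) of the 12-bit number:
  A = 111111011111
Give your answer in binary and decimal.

Mask = ~(1 << 0) = 111111111110
Bit 0 of A is 1, so AND-ing with the mask clears it to 0.
  111111011111
& 111111111110
--------------
  111111011110

Answer: 111111011110 (4062)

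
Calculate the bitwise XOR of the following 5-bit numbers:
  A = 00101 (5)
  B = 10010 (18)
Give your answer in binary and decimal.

Apply ^ to each column (1 where bits differ):
  00101
^ 10010
-------
  10111

Answer: 10111 (23)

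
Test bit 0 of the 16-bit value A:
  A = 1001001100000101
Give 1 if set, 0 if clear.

Bit 0 is the 1st from the right.
  1001001100000101
                 ^
That bit is 1.

Answer: 1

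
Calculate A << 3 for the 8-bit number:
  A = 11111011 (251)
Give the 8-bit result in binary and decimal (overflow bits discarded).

Shift left by 3: drop the top 3 bit(s), append 3 zero(s) on the right.
  11111011  ->  discard [111], keep [11011], append 000
= 11011000

Answer: 11011000 (216)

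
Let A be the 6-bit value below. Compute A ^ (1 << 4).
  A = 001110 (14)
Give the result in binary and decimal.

Mask = 1 << 4 = 010000
Bit 4 of A is 0; XOR with the mask flips it to 1.
  001110
^ 010000
--------
  011110

Answer: 011110 (30)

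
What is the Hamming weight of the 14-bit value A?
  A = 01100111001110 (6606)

01100111001110
1-bits at positions (from bit 0 = LSB): 1, 2, 3, 6, 7, 8, 11, 12
Count = 8

Answer: 8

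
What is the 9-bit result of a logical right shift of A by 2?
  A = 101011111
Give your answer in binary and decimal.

Logical shift right by 2: drop the bottom 2 bit(s), prepend 2 zero(s) on the left.
  101011111  ->  keep [1010111], discard [11], prepend 00
= 001010111

Answer: 001010111 (87)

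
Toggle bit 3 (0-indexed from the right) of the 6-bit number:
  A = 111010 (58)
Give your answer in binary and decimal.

Mask = 1 << 3 = 001000
Bit 3 of A is 1; XOR with the mask flips it to 0.
  111010
^ 001000
--------
  110010

Answer: 110010 (50)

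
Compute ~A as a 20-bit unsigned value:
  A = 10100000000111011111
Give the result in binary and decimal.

Flip each bit (0->1, 1->0):
  10100000000111011111
  01011111111000100000

Answer: 01011111111000100000 (392736)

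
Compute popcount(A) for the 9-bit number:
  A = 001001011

001001011
1-bits at positions (from bit 0 = LSB): 0, 1, 3, 6
Count = 4

Answer: 4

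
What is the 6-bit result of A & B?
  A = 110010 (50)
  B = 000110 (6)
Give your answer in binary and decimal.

Apply & to each column (1 only where both bits are 1):
  110010
& 000110
--------
  000010

Answer: 000010 (2)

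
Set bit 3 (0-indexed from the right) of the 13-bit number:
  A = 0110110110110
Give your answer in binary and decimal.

Mask = 1 << 3 = 0000000001000
Bit 3 of A is 0, so OR-ing with the mask flips it to 1.
  0110110110110
| 0000000001000
---------------
  0110110111110

Answer: 0110110111110 (3518)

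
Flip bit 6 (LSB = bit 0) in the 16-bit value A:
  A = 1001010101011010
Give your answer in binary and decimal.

Mask = 1 << 6 = 0000000001000000
Bit 6 of A is 1; XOR with the mask flips it to 0.
  1001010101011010
^ 0000000001000000
------------------
  1001010100011010

Answer: 1001010100011010 (38170)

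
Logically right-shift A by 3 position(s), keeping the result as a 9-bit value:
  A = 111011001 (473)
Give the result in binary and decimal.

Logical shift right by 3: drop the bottom 3 bit(s), prepend 3 zero(s) on the left.
  111011001  ->  keep [111011], discard [001], prepend 000
= 000111011

Answer: 000111011 (59)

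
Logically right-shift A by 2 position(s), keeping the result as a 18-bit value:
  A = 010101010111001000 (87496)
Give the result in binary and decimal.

Logical shift right by 2: drop the bottom 2 bit(s), prepend 2 zero(s) on the left.
  010101010111001000  ->  keep [0101010101110010], discard [00], prepend 00
= 000101010101110010

Answer: 000101010101110010 (21874)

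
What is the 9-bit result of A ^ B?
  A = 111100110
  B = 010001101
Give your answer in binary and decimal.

Apply ^ to each column (1 where bits differ):
  111100110
^ 010001101
-----------
  101101011

Answer: 101101011 (363)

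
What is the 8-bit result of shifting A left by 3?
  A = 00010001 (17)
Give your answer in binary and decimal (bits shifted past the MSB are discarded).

Shift left by 3: drop the top 3 bit(s), append 3 zero(s) on the right.
  00010001  ->  discard [000], keep [10001], append 000
= 10001000

Answer: 10001000 (136)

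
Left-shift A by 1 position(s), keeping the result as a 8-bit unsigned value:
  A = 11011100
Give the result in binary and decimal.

Shift left by 1: drop the top 1 bit(s), append 1 zero(s) on the right.
  11011100  ->  discard [1], keep [1011100], append 0
= 10111000

Answer: 10111000 (184)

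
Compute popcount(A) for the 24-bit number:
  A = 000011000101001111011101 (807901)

000011000101001111011101
1-bits at positions (from bit 0 = LSB): 0, 2, 3, 4, 6, 7, 8, 9, 12, 14, 18, 19
Count = 12

Answer: 12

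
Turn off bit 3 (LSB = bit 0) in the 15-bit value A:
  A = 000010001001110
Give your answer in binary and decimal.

Mask = ~(1 << 3) = 111111111110111
Bit 3 of A is 1, so AND-ing with the mask clears it to 0.
  000010001001110
& 111111111110111
-----------------
  000010001000110

Answer: 000010001000110 (1094)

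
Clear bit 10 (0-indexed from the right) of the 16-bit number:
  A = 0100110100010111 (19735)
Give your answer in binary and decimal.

Mask = ~(1 << 10) = 1111101111111111
Bit 10 of A is 1, so AND-ing with the mask clears it to 0.
  0100110100010111
& 1111101111111111
------------------
  0100100100010111

Answer: 0100100100010111 (18711)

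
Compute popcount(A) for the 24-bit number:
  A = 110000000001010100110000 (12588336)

110000000001010100110000
1-bits at positions (from bit 0 = LSB): 4, 5, 8, 10, 12, 22, 23
Count = 7

Answer: 7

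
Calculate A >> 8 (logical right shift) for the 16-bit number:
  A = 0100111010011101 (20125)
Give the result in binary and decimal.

Logical shift right by 8: drop the bottom 8 bit(s), prepend 8 zero(s) on the left.
  0100111010011101  ->  keep [01001110], discard [10011101], prepend 00000000
= 0000000001001110

Answer: 0000000001001110 (78)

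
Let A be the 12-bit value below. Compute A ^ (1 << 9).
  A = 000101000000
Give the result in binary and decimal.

Mask = 1 << 9 = 001000000000
Bit 9 of A is 0; XOR with the mask flips it to 1.
  000101000000
^ 001000000000
--------------
  001101000000

Answer: 001101000000 (832)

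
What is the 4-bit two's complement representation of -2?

1. Binary of +2:  0010
2. Invert bits:     1101
3. Add 1:           1110

Answer: 1110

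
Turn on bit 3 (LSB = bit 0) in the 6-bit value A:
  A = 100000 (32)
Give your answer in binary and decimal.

Mask = 1 << 3 = 001000
Bit 3 of A is 0, so OR-ing with the mask flips it to 1.
  100000
| 001000
--------
  101000

Answer: 101000 (40)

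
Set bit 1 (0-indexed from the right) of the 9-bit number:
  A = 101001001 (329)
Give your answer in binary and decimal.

Mask = 1 << 1 = 000000010
Bit 1 of A is 0, so OR-ing with the mask flips it to 1.
  101001001
| 000000010
-----------
  101001011

Answer: 101001011 (331)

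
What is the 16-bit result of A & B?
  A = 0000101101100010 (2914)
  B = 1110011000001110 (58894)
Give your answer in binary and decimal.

Apply & to each column (1 only where both bits are 1):
  0000101101100010
& 1110011000001110
------------------
  0000001000000010

Answer: 0000001000000010 (514)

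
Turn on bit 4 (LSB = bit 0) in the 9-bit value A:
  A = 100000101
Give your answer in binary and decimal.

Mask = 1 << 4 = 000010000
Bit 4 of A is 0, so OR-ing with the mask flips it to 1.
  100000101
| 000010000
-----------
  100010101

Answer: 100010101 (277)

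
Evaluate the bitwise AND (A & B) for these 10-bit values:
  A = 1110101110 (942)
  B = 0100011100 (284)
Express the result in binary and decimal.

Apply & to each column (1 only where both bits are 1):
  1110101110
& 0100011100
------------
  0100001100

Answer: 0100001100 (268)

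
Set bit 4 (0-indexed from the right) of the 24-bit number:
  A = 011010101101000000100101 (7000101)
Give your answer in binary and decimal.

Mask = 1 << 4 = 000000000000000000010000
Bit 4 of A is 0, so OR-ing with the mask flips it to 1.
  011010101101000000100101
| 000000000000000000010000
--------------------------
  011010101101000000110101

Answer: 011010101101000000110101 (7000117)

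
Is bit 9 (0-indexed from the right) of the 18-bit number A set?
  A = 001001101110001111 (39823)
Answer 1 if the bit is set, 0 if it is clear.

Bit 9 is the 10th from the right.
  001001101110001111
          ^
That bit is 1.

Answer: 1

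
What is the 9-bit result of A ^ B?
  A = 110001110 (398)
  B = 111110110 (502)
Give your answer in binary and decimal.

Apply ^ to each column (1 where bits differ):
  110001110
^ 111110110
-----------
  001111000

Answer: 001111000 (120)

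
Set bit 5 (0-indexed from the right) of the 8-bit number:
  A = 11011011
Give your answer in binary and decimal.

Mask = 1 << 5 = 00100000
Bit 5 of A is 0, so OR-ing with the mask flips it to 1.
  11011011
| 00100000
----------
  11111011

Answer: 11111011 (251)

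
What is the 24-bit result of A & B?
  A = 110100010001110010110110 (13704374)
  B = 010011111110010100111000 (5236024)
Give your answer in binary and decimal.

Apply & to each column (1 only where both bits are 1):
  110100010001110010110110
& 010011111110010100111000
--------------------------
  010000010000010000110000

Answer: 010000010000010000110000 (4260912)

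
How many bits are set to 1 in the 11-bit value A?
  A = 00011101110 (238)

00011101110
1-bits at positions (from bit 0 = LSB): 1, 2, 3, 5, 6, 7
Count = 6

Answer: 6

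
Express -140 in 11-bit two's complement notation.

1. Binary of +140:  00010001100
2. Invert bits:     11101110011
3. Add 1:           11101110100

Answer: 11101110100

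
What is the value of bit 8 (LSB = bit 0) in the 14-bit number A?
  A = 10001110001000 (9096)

Bit 8 is the 9th from the right.
  10001110001000
       ^
That bit is 1.

Answer: 1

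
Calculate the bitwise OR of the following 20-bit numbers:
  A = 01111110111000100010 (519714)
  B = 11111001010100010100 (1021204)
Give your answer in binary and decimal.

Apply | to each column (1 where either bit is 1):
  01111110111000100010
| 11111001010100010100
----------------------
  11111111111100110110

Answer: 11111111111100110110 (1048374)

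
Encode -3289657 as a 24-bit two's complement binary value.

1. Binary of +3289657:  001100100011001000111001
2. Invert bits:     110011011100110111000110
3. Add 1:           110011011100110111000111

Answer: 110011011100110111000111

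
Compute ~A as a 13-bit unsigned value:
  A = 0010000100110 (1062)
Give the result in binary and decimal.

Flip each bit (0->1, 1->0):
  0010000100110
  1101111011001

Answer: 1101111011001 (7129)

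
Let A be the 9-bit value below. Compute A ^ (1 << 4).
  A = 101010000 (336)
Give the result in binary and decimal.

Mask = 1 << 4 = 000010000
Bit 4 of A is 1; XOR with the mask flips it to 0.
  101010000
^ 000010000
-----------
  101000000

Answer: 101000000 (320)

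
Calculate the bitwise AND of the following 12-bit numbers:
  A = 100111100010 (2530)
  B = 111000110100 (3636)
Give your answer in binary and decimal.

Apply & to each column (1 only where both bits are 1):
  100111100010
& 111000110100
--------------
  100000100000

Answer: 100000100000 (2080)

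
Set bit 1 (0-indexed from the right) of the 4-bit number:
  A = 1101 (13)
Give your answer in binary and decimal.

Mask = 1 << 1 = 0010
Bit 1 of A is 0, so OR-ing with the mask flips it to 1.
  1101
| 0010
------
  1111

Answer: 1111 (15)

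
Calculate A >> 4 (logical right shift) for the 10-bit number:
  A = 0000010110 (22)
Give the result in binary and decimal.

Logical shift right by 4: drop the bottom 4 bit(s), prepend 4 zero(s) on the left.
  0000010110  ->  keep [000001], discard [0110], prepend 0000
= 0000000001

Answer: 0000000001 (1)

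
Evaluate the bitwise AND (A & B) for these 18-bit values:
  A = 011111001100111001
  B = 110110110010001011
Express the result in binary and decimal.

Apply & to each column (1 only where both bits are 1):
  011111001100111001
& 110110110010001011
--------------------
  010110000000001001

Answer: 010110000000001001 (90121)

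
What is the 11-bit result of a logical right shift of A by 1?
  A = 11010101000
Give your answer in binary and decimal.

Logical shift right by 1: drop the bottom 1 bit(s), prepend 1 zero(s) on the left.
  11010101000  ->  keep [1101010100], discard [0], prepend 0
= 01101010100

Answer: 01101010100 (852)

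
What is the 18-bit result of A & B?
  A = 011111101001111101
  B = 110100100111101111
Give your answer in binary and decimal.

Apply & to each column (1 only where both bits are 1):
  011111101001111101
& 110100100111101111
--------------------
  010100100001101101

Answer: 010100100001101101 (84077)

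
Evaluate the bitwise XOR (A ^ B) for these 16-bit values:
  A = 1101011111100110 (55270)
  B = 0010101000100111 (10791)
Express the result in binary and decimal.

Apply ^ to each column (1 where bits differ):
  1101011111100110
^ 0010101000100111
------------------
  1111110111000001

Answer: 1111110111000001 (64961)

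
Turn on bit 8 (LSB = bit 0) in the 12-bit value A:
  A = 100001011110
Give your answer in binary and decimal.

Mask = 1 << 8 = 000100000000
Bit 8 of A is 0, so OR-ing with the mask flips it to 1.
  100001011110
| 000100000000
--------------
  100101011110

Answer: 100101011110 (2398)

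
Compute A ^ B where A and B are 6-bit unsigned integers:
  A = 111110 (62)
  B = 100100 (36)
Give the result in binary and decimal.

Apply ^ to each column (1 where bits differ):
  111110
^ 100100
--------
  011010

Answer: 011010 (26)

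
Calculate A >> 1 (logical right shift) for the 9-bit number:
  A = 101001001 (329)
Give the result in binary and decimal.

Logical shift right by 1: drop the bottom 1 bit(s), prepend 1 zero(s) on the left.
  101001001  ->  keep [10100100], discard [1], prepend 0
= 010100100

Answer: 010100100 (164)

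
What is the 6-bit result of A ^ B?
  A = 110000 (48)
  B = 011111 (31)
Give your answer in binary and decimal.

Apply ^ to each column (1 where bits differ):
  110000
^ 011111
--------
  101111

Answer: 101111 (47)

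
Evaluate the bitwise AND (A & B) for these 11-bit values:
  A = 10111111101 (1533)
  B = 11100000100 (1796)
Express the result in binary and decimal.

Apply & to each column (1 only where both bits are 1):
  10111111101
& 11100000100
-------------
  10100000100

Answer: 10100000100 (1284)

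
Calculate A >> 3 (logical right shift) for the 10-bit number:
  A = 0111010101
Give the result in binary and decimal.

Logical shift right by 3: drop the bottom 3 bit(s), prepend 3 zero(s) on the left.
  0111010101  ->  keep [0111010], discard [101], prepend 000
= 0000111010

Answer: 0000111010 (58)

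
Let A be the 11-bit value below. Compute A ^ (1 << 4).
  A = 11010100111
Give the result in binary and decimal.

Mask = 1 << 4 = 00000010000
Bit 4 of A is 0; XOR with the mask flips it to 1.
  11010100111
^ 00000010000
-------------
  11010110111

Answer: 11010110111 (1719)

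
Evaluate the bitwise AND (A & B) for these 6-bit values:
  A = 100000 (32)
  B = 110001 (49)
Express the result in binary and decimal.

Apply & to each column (1 only where both bits are 1):
  100000
& 110001
--------
  100000

Answer: 100000 (32)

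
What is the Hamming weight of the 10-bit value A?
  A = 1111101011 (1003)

1111101011
1-bits at positions (from bit 0 = LSB): 0, 1, 3, 5, 6, 7, 8, 9
Count = 8

Answer: 8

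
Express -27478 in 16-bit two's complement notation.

1. Binary of +27478:  0110101101010110
2. Invert bits:     1001010010101001
3. Add 1:           1001010010101010

Answer: 1001010010101010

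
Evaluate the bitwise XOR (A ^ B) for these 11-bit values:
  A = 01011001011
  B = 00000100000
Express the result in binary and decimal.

Apply ^ to each column (1 where bits differ):
  01011001011
^ 00000100000
-------------
  01011101011

Answer: 01011101011 (747)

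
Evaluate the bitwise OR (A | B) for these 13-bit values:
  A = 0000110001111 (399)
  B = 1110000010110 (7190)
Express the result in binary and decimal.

Apply | to each column (1 where either bit is 1):
  0000110001111
| 1110000010110
---------------
  1110110011111

Answer: 1110110011111 (7583)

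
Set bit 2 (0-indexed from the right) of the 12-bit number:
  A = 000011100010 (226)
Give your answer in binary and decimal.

Mask = 1 << 2 = 000000000100
Bit 2 of A is 0, so OR-ing with the mask flips it to 1.
  000011100010
| 000000000100
--------------
  000011100110

Answer: 000011100110 (230)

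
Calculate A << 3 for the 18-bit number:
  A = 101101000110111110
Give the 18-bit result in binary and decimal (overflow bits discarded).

Shift left by 3: drop the top 3 bit(s), append 3 zero(s) on the right.
  101101000110111110  ->  discard [101], keep [101000110111110], append 000
= 101000110111110000

Answer: 101000110111110000 (167408)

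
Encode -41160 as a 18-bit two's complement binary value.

1. Binary of +41160:  001010000011001000
2. Invert bits:     110101111100110111
3. Add 1:           110101111100111000

Answer: 110101111100111000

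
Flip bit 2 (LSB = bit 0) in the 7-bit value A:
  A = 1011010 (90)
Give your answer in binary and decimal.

Mask = 1 << 2 = 0000100
Bit 2 of A is 0; XOR with the mask flips it to 1.
  1011010
^ 0000100
---------
  1011110

Answer: 1011110 (94)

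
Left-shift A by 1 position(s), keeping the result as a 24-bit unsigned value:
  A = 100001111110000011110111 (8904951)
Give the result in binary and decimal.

Shift left by 1: drop the top 1 bit(s), append 1 zero(s) on the right.
  100001111110000011110111  ->  discard [1], keep [00001111110000011110111], append 0
= 000011111100000111101110

Answer: 000011111100000111101110 (1032686)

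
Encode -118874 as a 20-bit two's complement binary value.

1. Binary of +118874:  00011101000001011010
2. Invert bits:     11100010111110100101
3. Add 1:           11100010111110100110

Answer: 11100010111110100110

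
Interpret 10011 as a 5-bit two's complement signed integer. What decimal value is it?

MSB is 1, so the value is negative. Find the magnitude:
1. Invert bits:  01100
2. Add 1:        01101  = 13
3. Apply sign:   -13

Answer: -13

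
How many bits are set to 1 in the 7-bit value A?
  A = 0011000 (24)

0011000
1-bits at positions (from bit 0 = LSB): 3, 4
Count = 2

Answer: 2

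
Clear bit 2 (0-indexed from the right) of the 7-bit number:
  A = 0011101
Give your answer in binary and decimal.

Mask = ~(1 << 2) = 1111011
Bit 2 of A is 1, so AND-ing with the mask clears it to 0.
  0011101
& 1111011
---------
  0011001

Answer: 0011001 (25)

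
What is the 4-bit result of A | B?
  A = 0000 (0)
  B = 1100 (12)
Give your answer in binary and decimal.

Apply | to each column (1 where either bit is 1):
  0000
| 1100
------
  1100

Answer: 1100 (12)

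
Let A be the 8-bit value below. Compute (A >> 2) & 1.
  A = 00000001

Bit 2 is the 3rd from the right.
  00000001
       ^
That bit is 0.

Answer: 0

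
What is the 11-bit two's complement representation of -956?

1. Binary of +956:  01110111100
2. Invert bits:     10001000011
3. Add 1:           10001000100

Answer: 10001000100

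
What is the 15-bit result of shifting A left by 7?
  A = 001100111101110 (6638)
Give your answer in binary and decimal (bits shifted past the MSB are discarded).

Shift left by 7: drop the top 7 bit(s), append 7 zero(s) on the right.
  001100111101110  ->  discard [0011001], keep [11101110], append 0000000
= 111011100000000

Answer: 111011100000000 (30464)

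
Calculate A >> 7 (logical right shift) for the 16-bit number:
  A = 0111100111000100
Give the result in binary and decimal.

Logical shift right by 7: drop the bottom 7 bit(s), prepend 7 zero(s) on the left.
  0111100111000100  ->  keep [011110011], discard [1000100], prepend 0000000
= 0000000011110011

Answer: 0000000011110011 (243)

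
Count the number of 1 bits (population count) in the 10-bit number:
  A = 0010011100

0010011100
1-bits at positions (from bit 0 = LSB): 2, 3, 4, 7
Count = 4

Answer: 4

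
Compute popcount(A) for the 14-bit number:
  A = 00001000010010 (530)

00001000010010
1-bits at positions (from bit 0 = LSB): 1, 4, 9
Count = 3

Answer: 3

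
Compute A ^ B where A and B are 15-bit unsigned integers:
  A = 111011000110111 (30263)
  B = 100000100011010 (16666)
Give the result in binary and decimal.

Apply ^ to each column (1 where bits differ):
  111011000110111
^ 100000100011010
-----------------
  011011100101101

Answer: 011011100101101 (14125)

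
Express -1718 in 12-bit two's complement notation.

1. Binary of +1718:  011010110110
2. Invert bits:     100101001001
3. Add 1:           100101001010

Answer: 100101001010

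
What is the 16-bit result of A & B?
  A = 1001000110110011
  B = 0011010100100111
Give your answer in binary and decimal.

Apply & to each column (1 only where both bits are 1):
  1001000110110011
& 0011010100100111
------------------
  0001000100100011

Answer: 0001000100100011 (4387)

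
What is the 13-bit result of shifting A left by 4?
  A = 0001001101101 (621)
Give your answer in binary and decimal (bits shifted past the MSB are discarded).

Shift left by 4: drop the top 4 bit(s), append 4 zero(s) on the right.
  0001001101101  ->  discard [0001], keep [001101101], append 0000
= 0011011010000

Answer: 0011011010000 (1744)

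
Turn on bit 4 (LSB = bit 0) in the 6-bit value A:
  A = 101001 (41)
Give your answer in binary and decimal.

Mask = 1 << 4 = 010000
Bit 4 of A is 0, so OR-ing with the mask flips it to 1.
  101001
| 010000
--------
  111001

Answer: 111001 (57)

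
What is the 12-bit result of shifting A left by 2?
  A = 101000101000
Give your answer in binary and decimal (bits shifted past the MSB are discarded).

Shift left by 2: drop the top 2 bit(s), append 2 zero(s) on the right.
  101000101000  ->  discard [10], keep [1000101000], append 00
= 100010100000

Answer: 100010100000 (2208)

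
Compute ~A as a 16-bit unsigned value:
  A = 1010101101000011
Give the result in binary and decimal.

Flip each bit (0->1, 1->0):
  1010101101000011
  0101010010111100

Answer: 0101010010111100 (21692)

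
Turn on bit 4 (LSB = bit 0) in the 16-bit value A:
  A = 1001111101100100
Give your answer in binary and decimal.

Mask = 1 << 4 = 0000000000010000
Bit 4 of A is 0, so OR-ing with the mask flips it to 1.
  1001111101100100
| 0000000000010000
------------------
  1001111101110100

Answer: 1001111101110100 (40820)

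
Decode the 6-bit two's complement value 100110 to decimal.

MSB is 1, so the value is negative. Find the magnitude:
1. Invert bits:  011001
2. Add 1:        011010  = 26
3. Apply sign:   -26

Answer: -26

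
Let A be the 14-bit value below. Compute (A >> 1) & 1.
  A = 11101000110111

Bit 1 is the 2nd from the right.
  11101000110111
              ^
That bit is 1.

Answer: 1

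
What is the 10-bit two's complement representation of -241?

1. Binary of +241:  0011110001
2. Invert bits:     1100001110
3. Add 1:           1100001111

Answer: 1100001111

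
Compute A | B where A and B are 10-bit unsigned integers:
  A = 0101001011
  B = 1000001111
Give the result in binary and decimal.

Apply | to each column (1 where either bit is 1):
  0101001011
| 1000001111
------------
  1101001111

Answer: 1101001111 (847)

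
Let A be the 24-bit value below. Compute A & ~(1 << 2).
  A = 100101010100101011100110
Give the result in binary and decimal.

Mask = ~(1 << 2) = 111111111111111111111011
Bit 2 of A is 1, so AND-ing with the mask clears it to 0.
  100101010100101011100110
& 111111111111111111111011
--------------------------
  100101010100101011100010

Answer: 100101010100101011100010 (9784034)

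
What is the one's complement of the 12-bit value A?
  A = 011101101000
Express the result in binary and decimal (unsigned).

Flip each bit (0->1, 1->0):
  011101101000
  100010010111

Answer: 100010010111 (2199)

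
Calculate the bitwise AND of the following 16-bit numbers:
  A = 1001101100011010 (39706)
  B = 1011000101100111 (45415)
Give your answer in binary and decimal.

Apply & to each column (1 only where both bits are 1):
  1001101100011010
& 1011000101100111
------------------
  1001000100000010

Answer: 1001000100000010 (37122)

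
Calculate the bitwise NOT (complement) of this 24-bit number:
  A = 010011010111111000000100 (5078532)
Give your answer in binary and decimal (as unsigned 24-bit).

Flip each bit (0->1, 1->0):
  010011010111111000000100
  101100101000000111111011

Answer: 101100101000000111111011 (11698683)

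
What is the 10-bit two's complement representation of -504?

1. Binary of +504:  0111111000
2. Invert bits:     1000000111
3. Add 1:           1000001000

Answer: 1000001000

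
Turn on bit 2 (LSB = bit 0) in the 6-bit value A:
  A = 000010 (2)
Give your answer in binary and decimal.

Mask = 1 << 2 = 000100
Bit 2 of A is 0, so OR-ing with the mask flips it to 1.
  000010
| 000100
--------
  000110

Answer: 000110 (6)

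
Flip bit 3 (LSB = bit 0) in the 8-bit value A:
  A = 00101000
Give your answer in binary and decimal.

Mask = 1 << 3 = 00001000
Bit 3 of A is 1; XOR with the mask flips it to 0.
  00101000
^ 00001000
----------
  00100000

Answer: 00100000 (32)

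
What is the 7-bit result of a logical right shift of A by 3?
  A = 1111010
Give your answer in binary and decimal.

Logical shift right by 3: drop the bottom 3 bit(s), prepend 3 zero(s) on the left.
  1111010  ->  keep [1111], discard [010], prepend 000
= 0001111

Answer: 0001111 (15)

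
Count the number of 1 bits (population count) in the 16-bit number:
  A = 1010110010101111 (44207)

1010110010101111
1-bits at positions (from bit 0 = LSB): 0, 1, 2, 3, 5, 7, 10, 11, 13, 15
Count = 10

Answer: 10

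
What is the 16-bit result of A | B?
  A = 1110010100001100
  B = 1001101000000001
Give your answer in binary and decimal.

Apply | to each column (1 where either bit is 1):
  1110010100001100
| 1001101000000001
------------------
  1111111100001101

Answer: 1111111100001101 (65293)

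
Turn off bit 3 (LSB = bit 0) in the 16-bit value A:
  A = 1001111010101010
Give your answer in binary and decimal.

Mask = ~(1 << 3) = 1111111111110111
Bit 3 of A is 1, so AND-ing with the mask clears it to 0.
  1001111010101010
& 1111111111110111
------------------
  1001111010100010

Answer: 1001111010100010 (40610)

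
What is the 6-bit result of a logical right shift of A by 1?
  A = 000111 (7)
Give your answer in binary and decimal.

Logical shift right by 1: drop the bottom 1 bit(s), prepend 1 zero(s) on the left.
  000111  ->  keep [00011], discard [1], prepend 0
= 000011

Answer: 000011 (3)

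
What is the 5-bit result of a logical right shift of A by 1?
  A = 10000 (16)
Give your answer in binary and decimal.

Logical shift right by 1: drop the bottom 1 bit(s), prepend 1 zero(s) on the left.
  10000  ->  keep [1000], discard [0], prepend 0
= 01000

Answer: 01000 (8)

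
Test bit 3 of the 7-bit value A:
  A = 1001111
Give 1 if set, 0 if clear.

Bit 3 is the 4th from the right.
  1001111
     ^
That bit is 1.

Answer: 1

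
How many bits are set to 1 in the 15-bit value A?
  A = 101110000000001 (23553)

101110000000001
1-bits at positions (from bit 0 = LSB): 0, 10, 11, 12, 14
Count = 5

Answer: 5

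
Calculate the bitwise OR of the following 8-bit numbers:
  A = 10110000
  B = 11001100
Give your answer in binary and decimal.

Apply | to each column (1 where either bit is 1):
  10110000
| 11001100
----------
  11111100

Answer: 11111100 (252)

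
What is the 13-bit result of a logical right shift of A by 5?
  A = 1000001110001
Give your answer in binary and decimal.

Logical shift right by 5: drop the bottom 5 bit(s), prepend 5 zero(s) on the left.
  1000001110001  ->  keep [10000011], discard [10001], prepend 00000
= 0000010000011

Answer: 0000010000011 (131)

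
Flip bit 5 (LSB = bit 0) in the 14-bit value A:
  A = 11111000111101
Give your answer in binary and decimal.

Mask = 1 << 5 = 00000000100000
Bit 5 of A is 1; XOR with the mask flips it to 0.
  11111000111101
^ 00000000100000
----------------
  11111000011101

Answer: 11111000011101 (15901)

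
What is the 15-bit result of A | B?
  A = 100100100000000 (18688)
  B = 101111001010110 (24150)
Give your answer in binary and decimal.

Apply | to each column (1 where either bit is 1):
  100100100000000
| 101111001010110
-----------------
  101111101010110

Answer: 101111101010110 (24406)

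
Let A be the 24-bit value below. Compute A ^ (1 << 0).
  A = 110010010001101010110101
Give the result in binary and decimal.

Mask = 1 << 0 = 000000000000000000000001
Bit 0 of A is 1; XOR with the mask flips it to 0.
  110010010001101010110101
^ 000000000000000000000001
--------------------------
  110010010001101010110100

Answer: 110010010001101010110100 (13179572)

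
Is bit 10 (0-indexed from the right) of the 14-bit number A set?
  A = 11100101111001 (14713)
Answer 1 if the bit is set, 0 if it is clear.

Bit 10 is the 11th from the right.
  11100101111001
     ^
That bit is 0.

Answer: 0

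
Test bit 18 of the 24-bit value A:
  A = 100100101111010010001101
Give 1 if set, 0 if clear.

Bit 18 is the 19th from the right.
  100100101111010010001101
       ^
That bit is 0.

Answer: 0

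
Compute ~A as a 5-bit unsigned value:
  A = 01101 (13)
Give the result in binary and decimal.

Flip each bit (0->1, 1->0):
  01101
  10010

Answer: 10010 (18)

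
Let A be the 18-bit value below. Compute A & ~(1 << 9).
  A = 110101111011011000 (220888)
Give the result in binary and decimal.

Mask = ~(1 << 9) = 111111110111111111
Bit 9 of A is 1, so AND-ing with the mask clears it to 0.
  110101111011011000
& 111111110111111111
--------------------
  110101110011011000

Answer: 110101110011011000 (220376)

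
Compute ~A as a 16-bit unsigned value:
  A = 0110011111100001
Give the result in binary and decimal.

Flip each bit (0->1, 1->0):
  0110011111100001
  1001100000011110

Answer: 1001100000011110 (38942)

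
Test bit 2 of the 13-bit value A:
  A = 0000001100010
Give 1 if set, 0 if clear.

Bit 2 is the 3rd from the right.
  0000001100010
            ^
That bit is 0.

Answer: 0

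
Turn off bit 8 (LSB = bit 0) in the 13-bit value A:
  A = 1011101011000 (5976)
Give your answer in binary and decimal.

Mask = ~(1 << 8) = 1111011111111
Bit 8 of A is 1, so AND-ing with the mask clears it to 0.
  1011101011000
& 1111011111111
---------------
  1011001011000

Answer: 1011001011000 (5720)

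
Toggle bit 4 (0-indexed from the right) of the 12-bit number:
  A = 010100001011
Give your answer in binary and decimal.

Mask = 1 << 4 = 000000010000
Bit 4 of A is 0; XOR with the mask flips it to 1.
  010100001011
^ 000000010000
--------------
  010100011011

Answer: 010100011011 (1307)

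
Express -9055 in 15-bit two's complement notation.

1. Binary of +9055:  010001101011111
2. Invert bits:     101110010100000
3. Add 1:           101110010100001

Answer: 101110010100001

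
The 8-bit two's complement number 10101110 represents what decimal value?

MSB is 1, so the value is negative. Find the magnitude:
1. Invert bits:  01010001
2. Add 1:        01010010  = 82
3. Apply sign:   -82

Answer: -82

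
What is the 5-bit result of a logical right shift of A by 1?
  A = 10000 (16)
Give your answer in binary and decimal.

Logical shift right by 1: drop the bottom 1 bit(s), prepend 1 zero(s) on the left.
  10000  ->  keep [1000], discard [0], prepend 0
= 01000

Answer: 01000 (8)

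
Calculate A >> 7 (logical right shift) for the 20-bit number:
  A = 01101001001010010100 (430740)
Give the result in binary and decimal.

Logical shift right by 7: drop the bottom 7 bit(s), prepend 7 zero(s) on the left.
  01101001001010010100  ->  keep [0110100100101], discard [0010100], prepend 0000000
= 00000000110100100101

Answer: 00000000110100100101 (3365)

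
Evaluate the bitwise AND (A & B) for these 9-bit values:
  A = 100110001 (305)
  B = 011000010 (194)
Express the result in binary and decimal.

Apply & to each column (1 only where both bits are 1):
  100110001
& 011000010
-----------
  000000000

Answer: 000000000 (0)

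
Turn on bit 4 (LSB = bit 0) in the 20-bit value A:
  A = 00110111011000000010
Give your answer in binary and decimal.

Mask = 1 << 4 = 00000000000000010000
Bit 4 of A is 0, so OR-ing with the mask flips it to 1.
  00110111011000000010
| 00000000000000010000
----------------------
  00110111011000010010

Answer: 00110111011000010010 (226834)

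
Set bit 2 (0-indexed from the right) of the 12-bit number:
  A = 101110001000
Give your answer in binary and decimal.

Mask = 1 << 2 = 000000000100
Bit 2 of A is 0, so OR-ing with the mask flips it to 1.
  101110001000
| 000000000100
--------------
  101110001100

Answer: 101110001100 (2956)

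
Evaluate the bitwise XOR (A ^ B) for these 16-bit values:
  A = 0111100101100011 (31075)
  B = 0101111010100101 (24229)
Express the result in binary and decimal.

Apply ^ to each column (1 where bits differ):
  0111100101100011
^ 0101111010100101
------------------
  0010011111000110

Answer: 0010011111000110 (10182)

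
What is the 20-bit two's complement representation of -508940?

1. Binary of +508940:  01111100010000001100
2. Invert bits:     10000011101111110011
3. Add 1:           10000011101111110100

Answer: 10000011101111110100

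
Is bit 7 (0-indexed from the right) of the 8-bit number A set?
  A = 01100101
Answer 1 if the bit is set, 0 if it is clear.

Bit 7 is the 8th from the right.
  01100101
  ^
That bit is 0.

Answer: 0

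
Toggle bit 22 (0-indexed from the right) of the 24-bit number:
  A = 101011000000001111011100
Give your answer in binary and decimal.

Mask = 1 << 22 = 010000000000000000000000
Bit 22 of A is 0; XOR with the mask flips it to 1.
  101011000000001111011100
^ 010000000000000000000000
--------------------------
  111011000000001111011100

Answer: 111011000000001111011100 (15467484)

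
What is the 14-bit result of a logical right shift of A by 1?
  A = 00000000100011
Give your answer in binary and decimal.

Logical shift right by 1: drop the bottom 1 bit(s), prepend 1 zero(s) on the left.
  00000000100011  ->  keep [0000000010001], discard [1], prepend 0
= 00000000010001

Answer: 00000000010001 (17)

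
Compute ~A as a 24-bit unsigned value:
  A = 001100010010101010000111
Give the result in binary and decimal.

Flip each bit (0->1, 1->0):
  001100010010101010000111
  110011101101010101111000

Answer: 110011101101010101111000 (13555064)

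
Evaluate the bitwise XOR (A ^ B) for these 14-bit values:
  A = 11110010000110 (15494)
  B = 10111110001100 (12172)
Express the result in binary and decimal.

Apply ^ to each column (1 where bits differ):
  11110010000110
^ 10111110001100
----------------
  01001100001010

Answer: 01001100001010 (4874)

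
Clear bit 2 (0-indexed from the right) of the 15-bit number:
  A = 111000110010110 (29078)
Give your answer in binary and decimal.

Mask = ~(1 << 2) = 111111111111011
Bit 2 of A is 1, so AND-ing with the mask clears it to 0.
  111000110010110
& 111111111111011
-----------------
  111000110010010

Answer: 111000110010010 (29074)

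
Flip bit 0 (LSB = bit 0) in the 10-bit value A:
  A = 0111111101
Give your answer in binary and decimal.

Mask = 1 << 0 = 0000000001
Bit 0 of A is 1; XOR with the mask flips it to 0.
  0111111101
^ 0000000001
------------
  0111111100

Answer: 0111111100 (508)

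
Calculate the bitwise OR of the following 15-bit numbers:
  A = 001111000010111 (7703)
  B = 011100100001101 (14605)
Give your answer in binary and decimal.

Apply | to each column (1 where either bit is 1):
  001111000010111
| 011100100001101
-----------------
  011111100011111

Answer: 011111100011111 (16159)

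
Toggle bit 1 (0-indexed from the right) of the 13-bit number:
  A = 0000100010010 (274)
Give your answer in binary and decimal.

Mask = 1 << 1 = 0000000000010
Bit 1 of A is 1; XOR with the mask flips it to 0.
  0000100010010
^ 0000000000010
---------------
  0000100010000

Answer: 0000100010000 (272)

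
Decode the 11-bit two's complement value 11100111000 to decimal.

MSB is 1, so the value is negative. Find the magnitude:
1. Invert bits:  00011000111
2. Add 1:        00011001000  = 200
3. Apply sign:   -200

Answer: -200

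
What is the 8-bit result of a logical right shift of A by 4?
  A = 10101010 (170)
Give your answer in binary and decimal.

Logical shift right by 4: drop the bottom 4 bit(s), prepend 4 zero(s) on the left.
  10101010  ->  keep [1010], discard [1010], prepend 0000
= 00001010

Answer: 00001010 (10)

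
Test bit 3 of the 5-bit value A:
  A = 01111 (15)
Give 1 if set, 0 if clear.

Bit 3 is the 4th from the right.
  01111
   ^
That bit is 1.

Answer: 1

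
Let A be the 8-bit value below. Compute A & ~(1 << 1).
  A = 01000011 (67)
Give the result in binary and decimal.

Mask = ~(1 << 1) = 11111101
Bit 1 of A is 1, so AND-ing with the mask clears it to 0.
  01000011
& 11111101
----------
  01000001

Answer: 01000001 (65)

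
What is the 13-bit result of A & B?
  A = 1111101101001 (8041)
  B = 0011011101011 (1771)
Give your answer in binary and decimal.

Apply & to each column (1 only where both bits are 1):
  1111101101001
& 0011011101011
---------------
  0011001101001

Answer: 0011001101001 (1641)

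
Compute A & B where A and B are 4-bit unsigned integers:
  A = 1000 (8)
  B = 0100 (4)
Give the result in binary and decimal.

Apply & to each column (1 only where both bits are 1):
  1000
& 0100
------
  0000

Answer: 0000 (0)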